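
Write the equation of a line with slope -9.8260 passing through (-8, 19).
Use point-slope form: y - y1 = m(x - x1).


y - 19 = -9.8260(x + 8)
y = -9.8260x + 19 + 9.8260*(-8)
y = -9.8260x - 59.6080

y = -9.8260x - 59.6080


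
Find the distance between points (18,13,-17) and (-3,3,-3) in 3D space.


dx=-21, dy=-10, dz=14
d = sqrt(441+100+196) = sqrt(737) = 27.1477

27.1477


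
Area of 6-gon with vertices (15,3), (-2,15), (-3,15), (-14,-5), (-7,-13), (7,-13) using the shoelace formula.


sum(xi*y_{i+1}) = 15*15 - 2*15 - 3*(-5) - 14*(-13) - 7*(-13) + 7*3 = 504
sum(yi*x_{i+1}) = 3*(-2) + 15*(-3) + 15*(-14) - 5*(-7) - 13*7 - 13*15 = -512
Area = |504 + 512|/2 = 1016/2 = 508.0000

508.0000 sq units


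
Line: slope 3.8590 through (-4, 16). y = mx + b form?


y - 16 = 3.8590(x + 4)
y = 3.8590x + 16 - 3.8590*(-4)
y = 3.8590x + 31.4360

y = 3.8590x + 31.4360


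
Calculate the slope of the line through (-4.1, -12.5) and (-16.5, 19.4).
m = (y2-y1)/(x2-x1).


dy = 19.4 + 12.5 = 31.9
dx = -16.5 + 4.1 = -12.4
m = 31.9/(-12.4) = -2.5726

m = -2.5726


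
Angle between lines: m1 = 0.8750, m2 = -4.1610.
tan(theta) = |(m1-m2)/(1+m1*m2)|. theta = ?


m1-m2 = 5.036
1+m1*m2 = -2.640875
tan(theta) = |5.036/(-2.640875)| = 1.906944
theta = arctan(|5.036/(-2.640875)|) = 62.3275 degrees (acute angle)

62.3275 degrees


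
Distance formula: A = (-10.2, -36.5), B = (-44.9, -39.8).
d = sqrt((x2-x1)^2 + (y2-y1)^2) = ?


dx = -44.9 + 10.2 = -34.7
dy = -39.8 + 36.5 = -3.3
d = sqrt(1204.09 + 10.89) = sqrt(1214.98) = 34.8566

34.8566


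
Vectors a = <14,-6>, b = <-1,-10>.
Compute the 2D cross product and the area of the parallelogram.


cross = 14*(-10) + 6*(-1) = -140 - 6 = -146
Parallelogram area = |-146| = 146

cross = -146, parallelogram area = 146


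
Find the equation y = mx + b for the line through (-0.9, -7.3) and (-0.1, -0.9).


m = (6.4)/(0.8) = 8.0000
b = y1 - m*x1 = -7.3 - (6.4*(-0.9))/(0.8) = -7.3 + 7.2000 = -0.1000

y = 8.0000x - 0.1000


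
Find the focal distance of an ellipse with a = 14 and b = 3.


c^2 = 14^2 - 3^2 = 196 - 9 = 187
c = sqrt(187) = 13.6748

c = 13.6748


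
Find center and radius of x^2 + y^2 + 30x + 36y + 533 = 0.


h = -D/2 = -30/2 = -15
k = -E/2 = -36/2 = -18
r^2 = h^2 + k^2 - F = 225 + 324 - 533 = 16
r = 4

Center (-15, -18), radius = 4


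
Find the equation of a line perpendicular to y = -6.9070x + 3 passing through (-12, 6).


Perpendicular slope = -1/m1 = -1/(-6.9070) = 0.1448
b2 = y0 - m2*x0 = 6 - 12/(-6.9070) = 6 + 1.7374 = 7.7374

y = 0.1448x + 7.7374


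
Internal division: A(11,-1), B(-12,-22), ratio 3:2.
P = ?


Px = (3*(-12) + 2*11)/5 = -14/5 = -2.8000
Py = (3*(-22) + 2*(-1))/5 = -68/5 = -13.6000

P = (-2.8000, -13.6000)


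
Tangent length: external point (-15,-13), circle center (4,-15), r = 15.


d = sqrt((-15-4)^2 + (-13+ 15)^2) = sqrt(361+4) = 19.1050
L = sqrt(365.0000 - 225) = sqrt(140.0000) = 11.8322

11.8322


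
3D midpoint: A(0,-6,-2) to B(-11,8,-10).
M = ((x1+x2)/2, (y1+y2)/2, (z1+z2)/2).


Mx = (0- 11)/2 = -5.5000
My = (-6+8)/2 = 1.0000
Mz = (-2- 10)/2 = -6.0000

M = (-5.5000, 1.0000, -6.0000)


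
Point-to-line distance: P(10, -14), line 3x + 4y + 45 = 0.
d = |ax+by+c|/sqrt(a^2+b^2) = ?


|3*10 + 4*(-14) + 45| = |19| = 19
sqrt(9 + 16) = sqrt(25) = 5.0000
d = 19/sqrt(25) = 3.8000

3.8000


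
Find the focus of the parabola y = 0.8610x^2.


a = 0.8610
4a = 3.4440
focus = (0, 1/3.4440) = (0, 0.2904)

Focus = (0, 0.2904)


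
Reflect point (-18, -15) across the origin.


Reflection rule for origin: (-x, -y)
(-18, -15) -> (18, 15)

(18, 15)


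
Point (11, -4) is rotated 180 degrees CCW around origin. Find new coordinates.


cos(180) = -1, sin(180) = 0
x' = 11*(-1) + 4*0 = -11
y' = 11*0 - 4*(-1) = 4

(-11, 4)


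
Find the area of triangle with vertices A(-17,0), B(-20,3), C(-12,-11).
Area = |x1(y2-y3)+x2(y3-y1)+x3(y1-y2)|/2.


-17*(3+ 11) = -238
-20*(-11-0) = 220
-12*(0-3) = 36
sum = 18
Area = |18|/2 = 9.0000

9.0000 sq units


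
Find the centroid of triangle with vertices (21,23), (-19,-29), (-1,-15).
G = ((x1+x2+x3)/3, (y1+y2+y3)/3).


Gx = (21- 19- 1)/3 = 1/3 = 0.3333
Gy = (23- 29- 15)/3 = -21/3 = -7.0000

G = (0.3333, -7.0000)


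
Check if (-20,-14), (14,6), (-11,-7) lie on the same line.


-20*(6+ 7) + 14*(-7+ 14) - 11*(-14-6)
= -260 + 98 + 220 = 58

No, not collinear (determinant = 58)


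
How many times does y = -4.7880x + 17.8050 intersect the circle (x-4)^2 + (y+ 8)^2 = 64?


Substitute y = -4.7880x + 17.8050: (x-4)^2 + (-4.7880x+17.8050+ 8)^2 = 64
Expand to Ax^2 + Bx + C = 0, where b-k = 25.805
A = 1+m^2 = 23.924944
B = 2(m(b-k) - h) = 2(-4.7880*25.805 - 4) = -255.10868
C = h^2 + (b-k)^2 - r^2 = 16 + 665.898025 - 64 = 617.898025
disc = B^2-4AC = 65080.4386 - 59132.7026 = 5947.7360
disc > 0

2 intersection points


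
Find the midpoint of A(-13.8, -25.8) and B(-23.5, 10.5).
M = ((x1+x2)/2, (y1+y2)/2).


Mx = (-13.8 - 23.5)/2 = -37.3/2 = -18.6500
My = (-25.8 + 10.5)/2 = -15.3/2 = -7.6500

(-18.6500, -7.6500)


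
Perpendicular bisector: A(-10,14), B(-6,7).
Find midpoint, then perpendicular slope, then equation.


Midpoint = (-8, 10.5)
Slope of AB = dy/dx = -7/4 = -1.7500
Perp slope = -dx/dy = 4/7 = 0.5714
b = My - (perp slope)*Mx = 10.5 + (4*(-8))/(-7) = 10.5 + 4.5714 = 15.0714

y = 0.5714x + 15.0714


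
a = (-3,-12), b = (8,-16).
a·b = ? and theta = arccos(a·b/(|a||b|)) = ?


a·b = -3*8 - 12*(-16) = -24 + 192 = 168
|a| = sqrt(9+144) = 12.3693
|b| = sqrt(64+256) = 17.8885
cos(theta) = 168/(sqrt(153)*sqrt(320)) = 168/sqrt(48960) = 0.759257
theta = arccos(168/sqrt(48960)) = 40.6013 degrees

a·b = 168, theta = 40.6013 deg


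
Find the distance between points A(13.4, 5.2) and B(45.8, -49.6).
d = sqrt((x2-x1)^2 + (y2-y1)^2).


dx = 45.8 - 13.4 = 32.4
dy = -49.6 - 5.2 = -54.8
d = sqrt(1049.76 + 3003.04) = sqrt(4052.8) = 63.6616

63.6616


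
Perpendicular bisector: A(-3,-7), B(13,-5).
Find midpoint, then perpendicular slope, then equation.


Midpoint = (5, -6)
Slope of AB = dy/dx = 2/16 = 0.1250
Perp slope = -dx/dy = -16/2 = -8.0000
b = My - (perp slope)*Mx = -6 + (16*5)/2 = -6 + 40.0000 = 34.0000

y = -8.0000x + 34.0000


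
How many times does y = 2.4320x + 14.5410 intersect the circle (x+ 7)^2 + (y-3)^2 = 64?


Substitute y = 2.4320x + 14.5410: (x+ 7)^2 + (2.4320x+14.5410-3)^2 = 64
Expand to Ax^2 + Bx + C = 0, where b-k = 11.541
A = 1+m^2 = 6.914624
B = 2(m(b-k) - h) = 2(2.4320*11.541 + 7) = 70.135424
C = h^2 + (b-k)^2 - r^2 = 49 + 133.194681 - 64 = 118.194681
disc = B^2-4AC = 4918.9777 - 3269.0871 = 1649.8906
disc > 0

2 intersection points


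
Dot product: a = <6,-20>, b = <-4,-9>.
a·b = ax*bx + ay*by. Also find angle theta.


a·b = 6*(-4) - 20*(-9) = -24 + 180 = 156
|a| = sqrt(36+400) = 20.8806
|b| = sqrt(16+81) = 9.8489
cos(theta) = 156/(sqrt(436)*sqrt(97)) = 156/sqrt(42292) = 0.758570
theta = arccos(156/sqrt(42292)) = 40.6617 degrees

a·b = 156, theta = 40.6617 deg


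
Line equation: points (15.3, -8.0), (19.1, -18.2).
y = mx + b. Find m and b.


m = (-10.2)/(3.8) = -2.6842
b = y1 - m*x1 = -8.0 - (-10.2*15.3)/(3.8) = -8.0 + 41.0684 = 33.0684

y = -2.6842x + 33.0684


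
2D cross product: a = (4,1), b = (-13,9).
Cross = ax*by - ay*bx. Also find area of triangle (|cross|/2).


cross = 4*9 - 1*(-13) = 36 + 13 = 49
Triangle area = |49|/2 = 49/2 = 24.5000

cross = 49, triangle area = 24.5000


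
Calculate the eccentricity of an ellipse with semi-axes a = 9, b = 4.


c = sqrt(81-16) = sqrt(65) = 8.0623
e = c/a = sqrt(65)/9 = 0.8958

e = 0.8958


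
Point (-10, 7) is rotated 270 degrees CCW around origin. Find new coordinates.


cos(270) = 0, sin(270) = -1
x' = -10*0 - 7*(-1) = 7
y' = -10*(-1) + 7*0 = 10

(7, 10)


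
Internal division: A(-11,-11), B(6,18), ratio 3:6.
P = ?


Px = (3*6 + 6*(-11))/9 = -48/9 = -5.3333
Py = (3*18 + 6*(-11))/9 = -12/9 = -1.3333

P = (-5.3333, -1.3333)


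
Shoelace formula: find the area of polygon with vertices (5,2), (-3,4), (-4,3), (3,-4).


sum(xi*y_{i+1}) = 5*4 - 3*3 - 4*(-4) + 3*2 = 33
sum(yi*x_{i+1}) = 2*(-3) + 4*(-4) + 3*3 - 4*5 = -33
Area = |33 + 33|/2 = 66/2 = 33.0000

33.0000 sq units


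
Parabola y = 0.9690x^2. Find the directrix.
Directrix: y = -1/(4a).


a = 0.9690
1/(4a) = 0.2580
directrix: y = -0.2580 = -0.2580

y = -0.2580


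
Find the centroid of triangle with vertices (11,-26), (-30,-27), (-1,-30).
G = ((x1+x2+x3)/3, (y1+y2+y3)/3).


Gx = (11- 30- 1)/3 = -20/3 = -6.6667
Gy = (-26- 27- 30)/3 = -83/3 = -27.6667

G = (-6.6667, -27.6667)


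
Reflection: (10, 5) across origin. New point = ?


Reflection rule for origin: (-x, -y)
(10, 5) -> (-10, -5)

(-10, -5)


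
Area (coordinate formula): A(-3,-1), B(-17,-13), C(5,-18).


-3*(-13+ 18) = -15
-17*(-18+ 1) = 289
5*(-1+ 13) = 60
sum = 334
Area = |334|/2 = 167.0000

167.0000 sq units


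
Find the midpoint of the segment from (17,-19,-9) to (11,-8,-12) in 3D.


Mx = (17+11)/2 = 14.0000
My = (-19- 8)/2 = -13.5000
Mz = (-9- 12)/2 = -10.5000

M = (14.0000, -13.5000, -10.5000)


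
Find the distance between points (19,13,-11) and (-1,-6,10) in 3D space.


dx=-20, dy=-19, dz=21
d = sqrt(400+361+441) = sqrt(1202) = 34.6699

34.6699


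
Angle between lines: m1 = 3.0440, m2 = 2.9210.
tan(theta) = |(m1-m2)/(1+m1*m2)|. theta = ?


m1-m2 = 0.123
1+m1*m2 = 9.891524
tan(theta) = |0.123/9.891524| = 0.012435
theta = arctan(|0.123/9.891524|) = 0.7124 degrees (acute angle)

0.7124 degrees


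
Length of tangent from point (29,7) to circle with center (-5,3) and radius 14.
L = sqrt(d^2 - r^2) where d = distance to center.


d = sqrt((29+ 5)^2 + (7-3)^2) = sqrt(1156+16) = 34.2345
L = sqrt(1172.0000 - 196) = sqrt(976.0000) = 31.2410

31.2410


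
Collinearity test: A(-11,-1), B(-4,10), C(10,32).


-11*(10-32) - 4*(32+ 1) + 10*(-1-10)
= 242 - 132 - 110 = 0

Yes, collinear (determinant = 0)


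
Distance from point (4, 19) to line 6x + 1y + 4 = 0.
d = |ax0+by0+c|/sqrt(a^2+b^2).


|6*4 + 1*19 + 4| = |47| = 47
sqrt(36 + 1) = sqrt(37) = 6.0828
d = 47/sqrt(37) = 7.7268

7.7268


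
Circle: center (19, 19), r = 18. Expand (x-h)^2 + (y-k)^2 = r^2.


(x-19)^2 + (y-19)^2 = 18^2
D = -2h = -38, E = -2k = -38
F = h^2+k^2-r^2 = 361+361-324 = 398

x^2 + y^2 - 38x - 38y + 398 = 0


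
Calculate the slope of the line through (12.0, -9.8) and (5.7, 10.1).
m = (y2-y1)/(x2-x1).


dy = 10.1 + 9.8 = 19.9
dx = 5.7 - 12.0 = -6.3
m = 19.9/(-6.3) = -3.1587

m = -3.1587


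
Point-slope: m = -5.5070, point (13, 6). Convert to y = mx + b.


y - 6 = -5.5070(x - 13)
y = -5.5070x + 6 + 5.5070*13
y = -5.5070x + 77.5910

y = -5.5070x + 77.5910


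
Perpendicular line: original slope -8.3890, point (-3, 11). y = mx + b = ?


Perpendicular slope = -1/m1 = -1/(-8.3890) = 0.1192
b2 = y0 - m2*x0 = 11 - 3/(-8.3890) = 11 + 0.3576 = 11.3576

y = 0.1192x + 11.3576


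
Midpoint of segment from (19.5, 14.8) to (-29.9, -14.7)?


Mx = (19.5 - 29.9)/2 = -10.4/2 = -5.2000
My = (14.8 - 14.7)/2 = 0.1/2 = 0.0500

(-5.2000, 0.0500)


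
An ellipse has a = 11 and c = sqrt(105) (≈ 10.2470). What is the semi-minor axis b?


b^2 = 11^2 - (sqrt(105))^2 = 121 - 105 = 16
b = sqrt(16) = 4

b = 4


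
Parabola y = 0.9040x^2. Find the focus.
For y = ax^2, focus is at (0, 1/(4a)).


a = 0.9040
4a = 3.6160
focus = (0, 1/3.6160) = (0, 0.2765)

Focus = (0, 0.2765)


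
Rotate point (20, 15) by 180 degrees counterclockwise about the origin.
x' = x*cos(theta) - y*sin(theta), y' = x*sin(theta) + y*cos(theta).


cos(180) = -1, sin(180) = 0
x' = 20*(-1) - 15*0 = -20
y' = 20*0 + 15*(-1) = -15

(-20, -15)


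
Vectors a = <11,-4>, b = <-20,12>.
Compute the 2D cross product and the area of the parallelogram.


cross = 11*12 + 4*(-20) = 132 - 80 = 52
Parallelogram area = |52| = 52

cross = 52, parallelogram area = 52


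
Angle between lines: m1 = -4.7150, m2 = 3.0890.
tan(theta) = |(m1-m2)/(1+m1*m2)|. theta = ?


m1-m2 = -7.804
1+m1*m2 = -13.564635
tan(theta) = |-7.804/(-13.564635)| = 0.575320
theta = arctan(|-7.804/(-13.564635)|) = 29.9127 degrees (acute angle)

29.9127 degrees


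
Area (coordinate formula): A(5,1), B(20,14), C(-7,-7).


5*(14+ 7) = 105
20*(-7-1) = -160
-7*(1-14) = 91
sum = 36
Area = |36|/2 = 18.0000

18.0000 sq units


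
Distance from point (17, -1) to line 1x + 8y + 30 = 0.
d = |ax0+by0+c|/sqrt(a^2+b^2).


|1*17 + 8*(-1) + 30| = |39| = 39
sqrt(1 + 64) = sqrt(65) = 8.0623
d = 39/sqrt(65) = 4.8374

4.8374


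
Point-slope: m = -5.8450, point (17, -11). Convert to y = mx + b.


y + 11 = -5.8450(x - 17)
y = -5.8450x - 11 + 5.8450*17
y = -5.8450x + 88.3650

y = -5.8450x + 88.3650


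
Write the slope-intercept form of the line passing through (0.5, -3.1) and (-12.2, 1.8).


m = (4.9)/(-12.7) = -0.3858
b = y1 - m*x1 = -3.1 - (4.9*0.5)/(-12.7) = -3.1 + 0.1929 = -2.9071

y = -0.3858x - 2.9071


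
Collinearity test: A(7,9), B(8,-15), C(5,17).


7*(-15-17) + 8*(17-9) + 5*(9+ 15)
= -224 + 64 + 120 = -40

No, not collinear (determinant = -40)


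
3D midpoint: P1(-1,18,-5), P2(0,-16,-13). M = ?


Mx = (-1+0)/2 = -0.5000
My = (18- 16)/2 = 1.0000
Mz = (-5- 13)/2 = -9.0000

M = (-0.5000, 1.0000, -9.0000)


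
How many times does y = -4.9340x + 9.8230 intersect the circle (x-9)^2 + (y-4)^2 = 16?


Substitute y = -4.9340x + 9.8230: (x-9)^2 + (-4.9340x+9.8230-4)^2 = 16
Expand to Ax^2 + Bx + C = 0, where b-k = 5.823
A = 1+m^2 = 25.344356
B = 2(m(b-k) - h) = 2(-4.9340*5.823 - 9) = -75.461364
C = h^2 + (b-k)^2 - r^2 = 81 + 33.907329 - 16 = 98.907329
disc = B^2-4AC = 5694.4175 - 10026.9702 = -4332.5527
disc < 0

0 intersection points


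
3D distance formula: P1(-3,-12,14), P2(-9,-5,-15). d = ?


dx=-6, dy=7, dz=-29
d = sqrt(36+49+841) = sqrt(926) = 30.4302

30.4302


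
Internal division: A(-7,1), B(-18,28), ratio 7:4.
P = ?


Px = (7*(-18) + 4*(-7))/11 = -154/11 = -14.0000
Py = (7*28 + 4*1)/11 = 200/11 = 18.1818

P = (-14.0000, 18.1818)


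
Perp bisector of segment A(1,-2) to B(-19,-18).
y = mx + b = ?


Midpoint = (-9, -10)
Slope of AB = dy/dx = -16/(-20) = 0.8000
Perp slope = -dx/dy = -20/16 = -1.2500
b = My - (perp slope)*Mx = -10 + (-20*(-9))/(-16) = -10 - 11.2500 = -21.2500

y = -1.2500x - 21.2500


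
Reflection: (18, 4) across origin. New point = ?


Reflection rule for origin: (-x, -y)
(18, 4) -> (-18, -4)

(-18, -4)


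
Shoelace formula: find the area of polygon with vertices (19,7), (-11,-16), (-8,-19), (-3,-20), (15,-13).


sum(xi*y_{i+1}) = 19*(-16) - 11*(-19) - 8*(-20) - 3*(-13) + 15*7 = 209
sum(yi*x_{i+1}) = 7*(-11) - 16*(-8) - 19*(-3) - 20*15 - 13*19 = -439
Area = |209 + 439|/2 = 648/2 = 324.0000

324.0000 sq units


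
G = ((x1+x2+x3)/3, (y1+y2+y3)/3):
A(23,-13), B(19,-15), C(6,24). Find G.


Gx = (23+19+6)/3 = 48/3 = 16.0000
Gy = (-13- 15+24)/3 = -4/3 = -1.3333

G = (16.0000, -1.3333)


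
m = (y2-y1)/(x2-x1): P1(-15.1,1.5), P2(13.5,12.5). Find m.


dy = 12.5 - 1.5 = 11.0
dx = 13.5 + 15.1 = 28.6
m = 11.0/28.6 = 0.3846

m = 0.3846


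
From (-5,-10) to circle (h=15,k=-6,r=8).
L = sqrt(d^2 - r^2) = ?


d = sqrt((-5-15)^2 + (-10+ 6)^2) = sqrt(400+16) = 20.3961
L = sqrt(416.0000 - 64) = sqrt(352.0000) = 18.7617

18.7617


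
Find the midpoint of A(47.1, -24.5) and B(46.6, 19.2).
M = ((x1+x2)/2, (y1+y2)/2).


Mx = (47.1 + 46.6)/2 = 93.7/2 = 46.8500
My = (-24.5 + 19.2)/2 = -5.3/2 = -2.6500

(46.8500, -2.6500)


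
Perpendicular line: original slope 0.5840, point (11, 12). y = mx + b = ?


Perpendicular slope = -1/m1 = -1/0.5840 = -1.7123
b2 = y0 - m2*x0 = 12 + 11/0.5840 = 12 + 18.8356 = 30.8356

y = -1.7123x + 30.8356


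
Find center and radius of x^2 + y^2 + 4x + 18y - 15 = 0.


h = -D/2 = -4/2 = -2
k = -E/2 = -18/2 = -9
r^2 = h^2 + k^2 - F = 4 + 81 + 15 = 100
r = 10

Center (-2, -9), radius = 10


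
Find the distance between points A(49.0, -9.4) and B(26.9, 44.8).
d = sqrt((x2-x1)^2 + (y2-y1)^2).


dx = 26.9 - 49.0 = -22.1
dy = 44.8 + 9.4 = 54.2
d = sqrt(488.41 + 2937.64) = sqrt(3426.05) = 58.5325

58.5325


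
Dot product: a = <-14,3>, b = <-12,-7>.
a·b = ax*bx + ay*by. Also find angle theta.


a·b = -14*(-12) + 3*(-7) = 168 - 21 = 147
|a| = sqrt(196+9) = 14.3178
|b| = sqrt(144+49) = 13.8924
cos(theta) = 147/(sqrt(205)*sqrt(193)) = 147/sqrt(39565) = 0.739029
theta = arccos(147/sqrt(39565)) = 42.3512 degrees

a·b = 147, theta = 42.3512 deg


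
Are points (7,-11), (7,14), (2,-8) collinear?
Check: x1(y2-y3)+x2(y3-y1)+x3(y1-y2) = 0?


7*(14+ 8) + 7*(-8+ 11) + 2*(-11-14)
= 154 + 21 - 50 = 125

No, not collinear (determinant = 125)


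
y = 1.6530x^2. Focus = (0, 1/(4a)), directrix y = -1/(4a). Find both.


a = 1.6530
1/(4a) = 0.1512
Focus = (0, 0.1512)
Directrix: y = -0.1512

Focus = (0, 0.1512), Directrix: y = -0.1512


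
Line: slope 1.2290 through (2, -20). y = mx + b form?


y + 20 = 1.2290(x - 2)
y = 1.2290x - 20 - 1.2290*2
y = 1.2290x - 22.4580

y = 1.2290x - 22.4580


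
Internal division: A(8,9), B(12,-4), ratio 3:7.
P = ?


Px = (3*12 + 7*8)/10 = 92/10 = 9.2000
Py = (3*(-4) + 7*9)/10 = 51/10 = 5.1000

P = (9.2000, 5.1000)


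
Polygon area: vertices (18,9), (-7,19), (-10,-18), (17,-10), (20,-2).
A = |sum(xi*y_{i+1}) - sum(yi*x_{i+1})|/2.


sum(xi*y_{i+1}) = 18*19 - 7*(-18) - 10*(-10) + 17*(-2) + 20*9 = 714
sum(yi*x_{i+1}) = 9*(-7) + 19*(-10) - 18*17 - 10*20 - 2*18 = -795
Area = |714 + 795|/2 = 1509/2 = 754.5000

754.5000 sq units


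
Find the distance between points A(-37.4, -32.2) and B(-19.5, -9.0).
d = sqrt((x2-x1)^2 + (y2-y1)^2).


dx = -19.5 + 37.4 = 17.9
dy = -9.0 + 32.2 = 23.2
d = sqrt(320.41 + 538.24) = sqrt(858.65) = 29.3027

29.3027


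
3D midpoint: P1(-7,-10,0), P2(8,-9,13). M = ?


Mx = (-7+8)/2 = 0.5000
My = (-10- 9)/2 = -9.5000
Mz = (0+13)/2 = 6.5000

M = (0.5000, -9.5000, 6.5000)


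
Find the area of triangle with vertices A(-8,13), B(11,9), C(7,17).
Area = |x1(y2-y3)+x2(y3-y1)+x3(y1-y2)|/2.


-8*(9-17) = 64
11*(17-13) = 44
7*(13-9) = 28
sum = 136
Area = |136|/2 = 68.0000

68.0000 sq units


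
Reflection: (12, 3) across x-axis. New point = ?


Reflection rule for x-axis: (x, -y)
(12, 3) -> (12, -3)

(12, -3)


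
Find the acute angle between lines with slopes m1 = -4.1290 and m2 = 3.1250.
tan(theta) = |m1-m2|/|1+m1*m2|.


m1-m2 = -7.254
1+m1*m2 = -11.903125
tan(theta) = |-7.254/(-11.903125)| = 0.609420
theta = arctan(|-7.254/(-11.903125)|) = 31.3590 degrees (acute angle)

31.3590 degrees


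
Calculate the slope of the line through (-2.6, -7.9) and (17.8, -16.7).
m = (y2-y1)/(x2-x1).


dy = -16.7 + 7.9 = -8.8
dx = 17.8 + 2.6 = 20.4
m = -8.8/20.4 = -0.4314

m = -0.4314


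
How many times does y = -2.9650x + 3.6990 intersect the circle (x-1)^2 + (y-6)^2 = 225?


Substitute y = -2.9650x + 3.6990: (x-1)^2 + (-2.9650x+3.6990-6)^2 = 225
Expand to Ax^2 + Bx + C = 0, where b-k = -2.301
A = 1+m^2 = 9.791225
B = 2(m(b-k) - h) = 2(-2.9650*(-2.301) - 1) = 11.64493
C = h^2 + (b-k)^2 - r^2 = 1 + 5.294601 - 225 = -218.705399
disc = B^2-4AC = 135.6044 + 8565.5751 = 8701.1795
disc > 0

2 intersection points


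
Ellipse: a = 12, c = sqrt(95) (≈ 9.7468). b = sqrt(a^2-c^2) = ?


b^2 = 12^2 - (sqrt(95))^2 = 144 - 95 = 49
b = sqrt(49) = 7

b = 7


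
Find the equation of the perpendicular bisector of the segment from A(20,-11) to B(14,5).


Midpoint = (17, -3)
Slope of AB = dy/dx = 16/(-6) = -2.6667
Perp slope = -dx/dy = 6/16 = 0.3750
b = My - (perp slope)*Mx = -3 + (-6*17)/16 = -3 - 6.3750 = -9.3750

y = 0.3750x - 9.3750


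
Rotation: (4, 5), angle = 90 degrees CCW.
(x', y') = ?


cos(90) = 0, sin(90) = 1
x' = 4*0 - 5*1 = -5
y' = 4*1 + 5*0 = 4

(-5, 4)


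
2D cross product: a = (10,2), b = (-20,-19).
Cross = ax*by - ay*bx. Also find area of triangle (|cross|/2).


cross = 10*(-19) - 2*(-20) = -190 + 40 = -150
Triangle area = |-150|/2 = 150/2 = 75.0000

cross = -150, triangle area = 75.0000


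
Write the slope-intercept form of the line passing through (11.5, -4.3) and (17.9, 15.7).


m = (20.0)/(6.4) = 3.1250
b = y1 - m*x1 = -4.3 - (20.0*11.5)/(6.4) = -4.3 - 35.9375 = -40.2375

y = 3.1250x - 40.2375


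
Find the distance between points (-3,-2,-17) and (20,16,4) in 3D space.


dx=23, dy=18, dz=21
d = sqrt(529+324+441) = sqrt(1294) = 35.9722

35.9722


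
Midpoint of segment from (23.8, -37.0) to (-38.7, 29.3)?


Mx = (23.8 - 38.7)/2 = -14.9/2 = -7.4500
My = (-37.0 + 29.3)/2 = -7.7/2 = -3.8500

(-7.4500, -3.8500)


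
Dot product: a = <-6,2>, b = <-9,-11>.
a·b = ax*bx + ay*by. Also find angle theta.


a·b = -6*(-9) + 2*(-11) = 54 - 22 = 32
|a| = sqrt(36+4) = 6.3246
|b| = sqrt(81+121) = 14.2127
cos(theta) = 32/(sqrt(40)*sqrt(202)) = 32/sqrt(8080) = 0.355995
theta = arccos(32/sqrt(8080)) = 69.1455 degrees

a·b = 32, theta = 69.1455 deg


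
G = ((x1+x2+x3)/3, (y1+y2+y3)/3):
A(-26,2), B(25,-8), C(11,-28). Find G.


Gx = (-26+25+11)/3 = 10/3 = 3.3333
Gy = (2- 8- 28)/3 = -34/3 = -11.3333

G = (3.3333, -11.3333)


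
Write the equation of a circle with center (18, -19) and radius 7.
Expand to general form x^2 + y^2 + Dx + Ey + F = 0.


(x-18)^2 + (y+ 19)^2 = 7^2
D = -2h = -36, E = -2k = 38
F = h^2+k^2-r^2 = 324+361-49 = 636

x^2 + y^2 - 36x + 38y + 636 = 0


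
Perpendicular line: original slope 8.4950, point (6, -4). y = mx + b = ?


Perpendicular slope = -1/m1 = -1/8.4950 = -0.1177
b2 = y0 - m2*x0 = -4 + 6/8.4950 = -4 + 0.7063 = -3.2937

y = -0.1177x - 3.2937


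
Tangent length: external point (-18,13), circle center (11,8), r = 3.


d = sqrt((-18-11)^2 + (13-8)^2) = sqrt(841+25) = 29.4279
L = sqrt(866.0000 - 9) = sqrt(857.0000) = 29.2746

29.2746


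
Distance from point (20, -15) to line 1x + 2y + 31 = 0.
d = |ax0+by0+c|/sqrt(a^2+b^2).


|1*20 + 2*(-15) + 31| = |21| = 21
sqrt(1 + 4) = sqrt(5) = 2.2361
d = 21/sqrt(5) = 9.3915

9.3915


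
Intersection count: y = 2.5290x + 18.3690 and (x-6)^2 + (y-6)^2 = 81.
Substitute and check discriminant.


Substitute y = 2.5290x + 18.3690: (x-6)^2 + (2.5290x+18.3690-6)^2 = 81
Expand to Ax^2 + Bx + C = 0, where b-k = 12.369
A = 1+m^2 = 7.395841
B = 2(m(b-k) - h) = 2(2.5290*12.369 - 6) = 50.562402
C = h^2 + (b-k)^2 - r^2 = 36 + 152.992161 - 81 = 107.992161
disc = B^2-4AC = 2556.5565 - 3194.7714 = -638.2149
disc < 0

0 intersection points


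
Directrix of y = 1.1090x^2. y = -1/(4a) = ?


a = 1.1090
1/(4a) = 0.2254
directrix: y = -0.2254 = -0.2254

y = -0.2254


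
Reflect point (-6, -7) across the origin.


Reflection rule for origin: (-x, -y)
(-6, -7) -> (6, 7)

(6, 7)


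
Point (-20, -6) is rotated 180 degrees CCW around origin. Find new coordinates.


cos(180) = -1, sin(180) = 0
x' = -20*(-1) + 6*0 = 20
y' = -20*0 - 6*(-1) = 6

(20, 6)


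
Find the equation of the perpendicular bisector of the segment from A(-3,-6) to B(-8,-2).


Midpoint = (-5.5, -4)
Slope of AB = dy/dx = 4/(-5) = -0.8000
Perp slope = -dx/dy = 5/4 = 1.2500
b = My - (perp slope)*Mx = -4 + (-5*(-5.5))/4 = -4 + 6.8750 = 2.8750

y = 1.2500x + 2.8750


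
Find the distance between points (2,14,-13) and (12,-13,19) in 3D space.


dx=10, dy=-27, dz=32
d = sqrt(100+729+1024) = sqrt(1853) = 43.0465

43.0465


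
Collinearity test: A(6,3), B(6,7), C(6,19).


6*(7-19) + 6*(19-3) + 6*(3-7)
= -72 + 96 - 24 = 0

Yes, collinear (determinant = 0)


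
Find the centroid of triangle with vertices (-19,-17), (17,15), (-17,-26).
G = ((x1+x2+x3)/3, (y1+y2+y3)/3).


Gx = (-19+17- 17)/3 = -19/3 = -6.3333
Gy = (-17+15- 26)/3 = -28/3 = -9.3333

G = (-6.3333, -9.3333)


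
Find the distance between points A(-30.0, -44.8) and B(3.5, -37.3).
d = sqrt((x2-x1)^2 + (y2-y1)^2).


dx = 3.5 + 30.0 = 33.5
dy = -37.3 + 44.8 = 7.5
d = sqrt(1122.25 + 56.25) = sqrt(1178.5) = 34.3293

34.3293


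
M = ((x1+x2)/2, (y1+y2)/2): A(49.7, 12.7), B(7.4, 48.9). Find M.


Mx = (49.7 + 7.4)/2 = 57.1/2 = 28.5500
My = (12.7 + 48.9)/2 = 61.6/2 = 30.8000

(28.5500, 30.8000)


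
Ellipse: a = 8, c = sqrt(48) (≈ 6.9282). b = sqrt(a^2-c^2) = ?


b^2 = 8^2 - (sqrt(48))^2 = 64 - 48 = 16
b = sqrt(16) = 4

b = 4


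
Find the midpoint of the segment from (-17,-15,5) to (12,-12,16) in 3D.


Mx = (-17+12)/2 = -2.5000
My = (-15- 12)/2 = -13.5000
Mz = (5+16)/2 = 10.5000

M = (-2.5000, -13.5000, 10.5000)


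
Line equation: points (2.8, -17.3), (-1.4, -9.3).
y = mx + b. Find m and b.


m = (8.0)/(-4.2) = -1.9048
b = y1 - m*x1 = -17.3 - (8.0*2.8)/(-4.2) = -17.3 + 5.3333 = -11.9667

y = -1.9048x - 11.9667


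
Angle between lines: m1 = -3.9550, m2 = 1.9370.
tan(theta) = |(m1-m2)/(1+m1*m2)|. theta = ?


m1-m2 = -5.892
1+m1*m2 = -6.660835
tan(theta) = |-5.892/(-6.660835)| = 0.884574
theta = arctan(|-5.892/(-6.660835)|) = 41.4951 degrees (acute angle)

41.4951 degrees


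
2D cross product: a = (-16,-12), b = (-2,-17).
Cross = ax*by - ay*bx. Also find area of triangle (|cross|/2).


cross = -16*(-17) + 12*(-2) = 272 - 24 = 248
Triangle area = |248|/2 = 248/2 = 124.0000

cross = 248, triangle area = 124.0000


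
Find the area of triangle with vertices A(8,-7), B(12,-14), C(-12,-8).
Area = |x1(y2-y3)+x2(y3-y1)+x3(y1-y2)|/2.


8*(-14+ 8) = -48
12*(-8+ 7) = -12
-12*(-7+ 14) = -84
sum = -144
Area = |-144|/2 = 72.0000

72.0000 sq units


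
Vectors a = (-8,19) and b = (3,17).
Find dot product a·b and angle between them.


a·b = -8*3 + 19*17 = -24 + 323 = 299
|a| = sqrt(64+361) = 20.6155
|b| = sqrt(9+289) = 17.2627
cos(theta) = 299/(sqrt(425)*sqrt(298)) = 299/sqrt(126650) = 0.840173
theta = arccos(299/sqrt(126650)) = 32.8416 degrees

a·b = 299, theta = 32.8416 deg


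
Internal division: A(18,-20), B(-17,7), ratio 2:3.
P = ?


Px = (2*(-17) + 3*18)/5 = 20/5 = 4.0000
Py = (2*7 + 3*(-20))/5 = -46/5 = -9.2000

P = (4.0000, -9.2000)


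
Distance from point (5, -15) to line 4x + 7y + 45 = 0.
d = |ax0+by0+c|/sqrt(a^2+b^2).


|4*5 + 7*(-15) + 45| = |-40| = 40
sqrt(16 + 49) = sqrt(65) = 8.0623
d = 40/sqrt(65) = 4.9614

4.9614


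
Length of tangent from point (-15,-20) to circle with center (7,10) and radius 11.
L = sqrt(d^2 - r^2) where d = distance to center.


d = sqrt((-15-7)^2 + (-20-10)^2) = sqrt(484+900) = 37.2022
L = sqrt(1384.0000 - 121) = sqrt(1263.0000) = 35.5387

35.5387


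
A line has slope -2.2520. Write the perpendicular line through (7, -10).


Perpendicular slope = -1/m1 = -1/(-2.2520) = 0.4440
b2 = y0 - m2*x0 = -10 + 7/(-2.2520) = -10 - 3.1083 = -13.1083

y = 0.4440x - 13.1083


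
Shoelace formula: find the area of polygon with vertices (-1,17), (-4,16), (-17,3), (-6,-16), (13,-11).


sum(xi*y_{i+1}) = -1*16 - 4*3 - 17*(-16) - 6*(-11) + 13*17 = 531
sum(yi*x_{i+1}) = 17*(-4) + 16*(-17) + 3*(-6) - 16*13 - 11*(-1) = -555
Area = |531 + 555|/2 = 1086/2 = 543.0000

543.0000 sq units


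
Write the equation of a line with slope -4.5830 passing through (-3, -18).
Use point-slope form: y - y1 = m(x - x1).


y + 18 = -4.5830(x + 3)
y = -4.5830x - 18 + 4.5830*(-3)
y = -4.5830x - 31.7490

y = -4.5830x - 31.7490


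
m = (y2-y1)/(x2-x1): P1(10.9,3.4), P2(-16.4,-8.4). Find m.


dy = -8.4 - 3.4 = -11.8
dx = -16.4 - 10.9 = -27.3
m = -11.8/(-27.3) = 0.4322

m = 0.4322


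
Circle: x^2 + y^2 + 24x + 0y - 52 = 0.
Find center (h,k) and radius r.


h = -D/2 = -24/2 = -12
k = -E/2 = 0/2 = 0
r^2 = h^2 + k^2 - F = 144 + 0 + 52 = 196
r = 14

Center (-12, 0), radius = 14


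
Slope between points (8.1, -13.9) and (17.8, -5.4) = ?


dy = -5.4 + 13.9 = 8.5
dx = 17.8 - 8.1 = 9.7
m = 8.5/9.7 = 0.8763

m = 0.8763


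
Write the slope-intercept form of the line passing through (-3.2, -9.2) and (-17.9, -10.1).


m = (-0.9)/(-14.7) = 0.0612
b = y1 - m*x1 = -9.2 - (-0.9*(-3.2))/(-14.7) = -9.2 + 0.1959 = -9.0041

y = 0.0612x - 9.0041


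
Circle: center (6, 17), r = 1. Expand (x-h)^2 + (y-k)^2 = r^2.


(x-6)^2 + (y-17)^2 = 1^2
D = -2h = -12, E = -2k = -34
F = h^2+k^2-r^2 = 36+289-1 = 324

x^2 + y^2 - 12x - 34y + 324 = 0


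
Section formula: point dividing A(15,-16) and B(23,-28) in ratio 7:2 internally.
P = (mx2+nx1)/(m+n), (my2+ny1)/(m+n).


Px = (7*23 + 2*15)/9 = 191/9 = 21.2222
Py = (7*(-28) + 2*(-16))/9 = -228/9 = -25.3333

P = (21.2222, -25.3333)


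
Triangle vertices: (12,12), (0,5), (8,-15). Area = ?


12*(5+ 15) = 240
0*(-15-12) = 0
8*(12-5) = 56
sum = 296
Area = |296|/2 = 148.0000

148.0000 sq units


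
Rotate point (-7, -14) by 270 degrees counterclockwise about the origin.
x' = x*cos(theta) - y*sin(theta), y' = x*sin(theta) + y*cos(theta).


cos(270) = 0, sin(270) = -1
x' = -7*0 + 14*(-1) = -14
y' = -7*(-1) - 14*0 = 7

(-14, 7)


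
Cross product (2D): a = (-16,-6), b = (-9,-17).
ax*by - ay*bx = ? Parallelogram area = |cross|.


cross = -16*(-17) + 6*(-9) = 272 - 54 = 218
Parallelogram area = |218| = 218

cross = 218, parallelogram area = 218


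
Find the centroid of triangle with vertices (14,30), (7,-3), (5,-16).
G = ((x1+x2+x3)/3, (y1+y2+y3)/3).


Gx = (14+7+5)/3 = 26/3 = 8.6667
Gy = (30- 3- 16)/3 = 11/3 = 3.6667

G = (8.6667, 3.6667)


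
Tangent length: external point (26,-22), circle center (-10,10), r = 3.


d = sqrt((26+ 10)^2 + (-22-10)^2) = sqrt(1296+1024) = 48.1664
L = sqrt(2320.0000 - 9) = sqrt(2311.0000) = 48.0729

48.0729


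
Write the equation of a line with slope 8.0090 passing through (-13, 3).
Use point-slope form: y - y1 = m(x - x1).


y - 3 = 8.0090(x + 13)
y = 8.0090x + 3 - 8.0090*(-13)
y = 8.0090x + 107.1170

y = 8.0090x + 107.1170


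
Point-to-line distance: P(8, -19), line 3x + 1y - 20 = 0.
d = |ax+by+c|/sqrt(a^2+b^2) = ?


|3*8 + 1*(-19) - 20| = |-15| = 15
sqrt(9 + 1) = sqrt(10) = 3.1623
d = 15/sqrt(10) = 4.7434

4.7434


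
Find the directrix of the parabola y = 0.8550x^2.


a = 0.8550
1/(4a) = 0.2924
directrix: y = -0.2924 = -0.2924

y = -0.2924


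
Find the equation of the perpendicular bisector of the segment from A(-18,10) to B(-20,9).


Midpoint = (-19, 9.5)
Slope of AB = dy/dx = -1/(-2) = 0.5000
Perp slope = -dx/dy = -2/1 = -2.0000
b = My - (perp slope)*Mx = 9.5 + (-2*(-19))/(-1) = 9.5 - 38.0000 = -28.5000

y = -2.0000x - 28.5000


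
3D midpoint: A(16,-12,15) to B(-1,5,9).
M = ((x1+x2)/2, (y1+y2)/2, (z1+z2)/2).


Mx = (16- 1)/2 = 7.5000
My = (-12+5)/2 = -3.5000
Mz = (15+9)/2 = 12.0000

M = (7.5000, -3.5000, 12.0000)


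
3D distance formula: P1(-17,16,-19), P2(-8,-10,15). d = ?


dx=9, dy=-26, dz=34
d = sqrt(81+676+1156) = sqrt(1913) = 43.7379

43.7379


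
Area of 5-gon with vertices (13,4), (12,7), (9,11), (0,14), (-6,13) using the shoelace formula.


sum(xi*y_{i+1}) = 13*7 + 12*11 + 9*14 + 0*13 - 6*4 = 325
sum(yi*x_{i+1}) = 4*12 + 7*9 + 11*0 + 14*(-6) + 13*13 = 196
Area = |325 - 196|/2 = 129/2 = 64.5000

64.5000 sq units


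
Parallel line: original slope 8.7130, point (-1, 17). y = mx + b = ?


Parallel lines have equal slopes.
m2 = 8.7130
b2 = 17 - 8.7130*(-1) = 25.7130

y = 8.7130x + 25.7130


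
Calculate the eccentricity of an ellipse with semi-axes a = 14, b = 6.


c = sqrt(196-36) = sqrt(160) = 12.6491
e = c/a = sqrt(160)/14 = 0.9035

e = 0.9035


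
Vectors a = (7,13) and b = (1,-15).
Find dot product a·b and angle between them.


a·b = 7*1 + 13*(-15) = 7 - 195 = -188
|a| = sqrt(49+169) = 14.7648
|b| = sqrt(1+225) = 15.0333
cos(theta) = -188/(sqrt(218)*sqrt(226)) = -188/sqrt(49268) = -0.846984
theta = arccos(-188/sqrt(49268)) = 147.8852 degrees

a·b = -188, theta = 147.8852 deg


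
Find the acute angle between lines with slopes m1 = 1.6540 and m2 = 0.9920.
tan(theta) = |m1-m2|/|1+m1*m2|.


m1-m2 = 0.662
1+m1*m2 = 2.640768
tan(theta) = |0.662/2.640768| = 0.250685
theta = arctan(|0.662/2.640768|) = 14.0732 degrees (acute angle)

14.0732 degrees


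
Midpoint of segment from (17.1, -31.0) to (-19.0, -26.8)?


Mx = (17.1 - 19.0)/2 = -1.9/2 = -0.9500
My = (-31.0 - 26.8)/2 = -57.8/2 = -28.9000

(-0.9500, -28.9000)


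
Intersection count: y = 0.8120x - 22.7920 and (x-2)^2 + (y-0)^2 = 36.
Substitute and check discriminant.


Substitute y = 0.8120x - 22.7920: (x-2)^2 + (0.8120x- 22.7920-0)^2 = 36
Expand to Ax^2 + Bx + C = 0, where b-k = -22.792
A = 1+m^2 = 1.659344
B = 2(m(b-k) - h) = 2(0.8120*(-22.792) - 2) = -41.014208
C = h^2 + (b-k)^2 - r^2 = 4 + 519.475264 - 36 = 487.475264
disc = B^2-4AC = 1682.1653 - 3235.5566 = -1553.3913
disc < 0

0 intersection points


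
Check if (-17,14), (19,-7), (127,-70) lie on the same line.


-17*(-7+ 70) + 19*(-70-14) + 127*(14+ 7)
= -1071 - 1596 + 2667 = 0

Yes, collinear (determinant = 0)


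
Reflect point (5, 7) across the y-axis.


Reflection rule for y-axis: (-x, y)
(5, 7) -> (-5, 7)

(-5, 7)


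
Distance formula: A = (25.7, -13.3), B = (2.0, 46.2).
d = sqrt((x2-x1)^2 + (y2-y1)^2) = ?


dx = 2.0 - 25.7 = -23.7
dy = 46.2 + 13.3 = 59.5
d = sqrt(561.69 + 3540.25) = sqrt(4101.94) = 64.0464

64.0464


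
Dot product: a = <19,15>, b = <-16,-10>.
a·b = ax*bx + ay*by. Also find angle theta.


a·b = 19*(-16) + 15*(-10) = -304 - 150 = -454
|a| = sqrt(361+225) = 24.2074
|b| = sqrt(256+100) = 18.8680
cos(theta) = -454/(sqrt(586)*sqrt(356)) = -454/sqrt(208616) = -0.993990
theta = arccos(-454/sqrt(208616)) = 173.7152 degrees

a·b = -454, theta = 173.7152 deg


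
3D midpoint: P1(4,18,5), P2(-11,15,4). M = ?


Mx = (4- 11)/2 = -3.5000
My = (18+15)/2 = 16.5000
Mz = (5+4)/2 = 4.5000

M = (-3.5000, 16.5000, 4.5000)


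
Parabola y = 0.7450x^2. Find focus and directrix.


a = 0.7450
1/(4a) = 0.3356
Focus = (0, 0.3356)
Directrix: y = -0.3356

Focus = (0, 0.3356), Directrix: y = -0.3356


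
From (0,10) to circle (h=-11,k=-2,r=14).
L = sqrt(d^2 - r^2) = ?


d = sqrt((0+ 11)^2 + (10+ 2)^2) = sqrt(121+144) = 16.2788
L = sqrt(265.0000 - 196) = sqrt(69.0000) = 8.3066

8.3066


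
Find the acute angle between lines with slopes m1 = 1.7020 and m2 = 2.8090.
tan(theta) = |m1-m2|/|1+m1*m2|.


m1-m2 = -1.107
1+m1*m2 = 5.780918
tan(theta) = |-1.107/5.780918| = 0.191492
theta = arctan(|-1.107/5.780918|) = 10.8405 degrees (acute angle)

10.8405 degrees


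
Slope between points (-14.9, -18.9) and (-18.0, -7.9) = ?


dy = -7.9 + 18.9 = 11
dx = -18.0 + 14.9 = -3.1
m = 11/(-3.1) = -3.5484

m = -3.5484


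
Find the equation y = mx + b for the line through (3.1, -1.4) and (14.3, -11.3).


m = (-9.9)/(11.2) = -0.8839
b = y1 - m*x1 = -1.4 - (-9.9*3.1)/(11.2) = -1.4 + 2.7402 = 1.3402

y = -0.8839x + 1.3402


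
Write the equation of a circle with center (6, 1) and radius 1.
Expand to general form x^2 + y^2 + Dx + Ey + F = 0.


(x-6)^2 + (y-1)^2 = 1^2
D = -2h = -12, E = -2k = -2
F = h^2+k^2-r^2 = 36+1-1 = 36

x^2 + y^2 - 12x - 2y + 36 = 0


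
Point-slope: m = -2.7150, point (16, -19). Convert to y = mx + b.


y + 19 = -2.7150(x - 16)
y = -2.7150x - 19 + 2.7150*16
y = -2.7150x + 24.4400

y = -2.7150x + 24.4400


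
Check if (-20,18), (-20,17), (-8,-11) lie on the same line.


-20*(17+ 11) - 20*(-11-18) - 8*(18-17)
= -560 + 580 - 8 = 12

No, not collinear (determinant = 12)


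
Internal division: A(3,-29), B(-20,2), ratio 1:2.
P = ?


Px = (1*(-20) + 2*3)/3 = -14/3 = -4.6667
Py = (1*2 + 2*(-29))/3 = -56/3 = -18.6667

P = (-4.6667, -18.6667)


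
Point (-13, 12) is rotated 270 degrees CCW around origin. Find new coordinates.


cos(270) = 0, sin(270) = -1
x' = -13*0 - 12*(-1) = 12
y' = -13*(-1) + 12*0 = 13

(12, 13)


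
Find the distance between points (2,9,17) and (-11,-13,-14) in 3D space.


dx=-13, dy=-22, dz=-31
d = sqrt(169+484+961) = sqrt(1614) = 40.1746

40.1746


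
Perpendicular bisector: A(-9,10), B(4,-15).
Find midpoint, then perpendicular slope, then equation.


Midpoint = (-2.5, -2.5)
Slope of AB = dy/dx = -25/13 = -1.9231
Perp slope = -dx/dy = 13/25 = 0.5200
b = My - (perp slope)*Mx = -2.5 + (13*(-2.5))/(-25) = -2.5 + 1.3000 = -1.2000

y = 0.5200x - 1.2000


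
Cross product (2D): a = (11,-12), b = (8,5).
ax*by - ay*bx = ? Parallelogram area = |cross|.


cross = 11*5 + 12*8 = 55 + 96 = 151
Parallelogram area = |151| = 151

cross = 151, parallelogram area = 151


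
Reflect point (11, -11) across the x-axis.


Reflection rule for x-axis: (x, -y)
(11, -11) -> (11, 11)

(11, 11)


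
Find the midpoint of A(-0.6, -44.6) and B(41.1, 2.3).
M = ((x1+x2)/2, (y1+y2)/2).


Mx = (-0.6 + 41.1)/2 = 40.5/2 = 20.2500
My = (-44.6 + 2.3)/2 = -42.3/2 = -21.1500

(20.2500, -21.1500)


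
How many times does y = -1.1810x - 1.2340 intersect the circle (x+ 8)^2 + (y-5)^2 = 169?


Substitute y = -1.1810x - 1.2340: (x+ 8)^2 + (-1.1810x- 1.2340-5)^2 = 169
Expand to Ax^2 + Bx + C = 0, where b-k = -6.234
A = 1+m^2 = 2.394761
B = 2(m(b-k) - h) = 2(-1.1810*(-6.234) + 8) = 30.724708
C = h^2 + (b-k)^2 - r^2 = 64 + 38.862756 - 169 = -66.137244
disc = B^2-4AC = 944.0077 + 633.5316 = 1577.5393
disc > 0

2 intersection points


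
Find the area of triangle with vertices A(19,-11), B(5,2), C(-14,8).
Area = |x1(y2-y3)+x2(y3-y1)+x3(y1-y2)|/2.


19*(2-8) = -114
5*(8+ 11) = 95
-14*(-11-2) = 182
sum = 163
Area = |163|/2 = 81.5000

81.5000 sq units


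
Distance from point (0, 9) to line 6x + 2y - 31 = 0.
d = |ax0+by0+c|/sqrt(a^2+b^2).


|6*0 + 2*9 - 31| = |-13| = 13
sqrt(36 + 4) = sqrt(40) = 6.3246
d = 13/sqrt(40) = 2.0555

2.0555


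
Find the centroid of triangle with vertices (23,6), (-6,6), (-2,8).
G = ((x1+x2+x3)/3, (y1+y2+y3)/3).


Gx = (23- 6- 2)/3 = 15/3 = 5.0000
Gy = (6+6+8)/3 = 20/3 = 6.6667

G = (5.0000, 6.6667)


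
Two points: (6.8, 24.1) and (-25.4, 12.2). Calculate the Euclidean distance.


dx = -25.4 - 6.8 = -32.2
dy = 12.2 - 24.1 = -11.9
d = sqrt(1036.84 + 141.61) = sqrt(1178.45) = 34.3286

34.3286


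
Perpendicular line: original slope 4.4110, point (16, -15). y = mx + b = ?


Perpendicular slope = -1/m1 = -1/4.4110 = -0.2267
b2 = y0 - m2*x0 = -15 + 16/4.4110 = -15 + 3.6273 = -11.3727

y = -0.2267x - 11.3727


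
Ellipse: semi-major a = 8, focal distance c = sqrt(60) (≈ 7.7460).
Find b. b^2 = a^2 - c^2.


b^2 = 8^2 - (sqrt(60))^2 = 64 - 60 = 4
b = sqrt(4) = 2

b = 2


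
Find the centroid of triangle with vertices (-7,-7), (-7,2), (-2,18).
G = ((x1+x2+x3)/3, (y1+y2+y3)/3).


Gx = (-7- 7- 2)/3 = -16/3 = -5.3333
Gy = (-7+2+18)/3 = 13/3 = 4.3333

G = (-5.3333, 4.3333)


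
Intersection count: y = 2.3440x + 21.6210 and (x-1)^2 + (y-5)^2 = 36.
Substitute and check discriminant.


Substitute y = 2.3440x + 21.6210: (x-1)^2 + (2.3440x+21.6210-5)^2 = 36
Expand to Ax^2 + Bx + C = 0, where b-k = 16.621
A = 1+m^2 = 6.494336
B = 2(m(b-k) - h) = 2(2.3440*16.621 - 1) = 75.919248
C = h^2 + (b-k)^2 - r^2 = 1 + 276.257641 - 36 = 241.257641
disc = B^2-4AC = 5763.7322 - 6267.2327 = -503.5005
disc < 0

0 intersection points


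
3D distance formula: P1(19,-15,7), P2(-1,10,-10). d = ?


dx=-20, dy=25, dz=-17
d = sqrt(400+625+289) = sqrt(1314) = 36.2491

36.2491


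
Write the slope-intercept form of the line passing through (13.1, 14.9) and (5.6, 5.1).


m = (-9.8)/(-7.5) = 1.3067
b = y1 - m*x1 = 14.9 - (-9.8*13.1)/(-7.5) = 14.9 - 17.1173 = -2.2173

y = 1.3067x - 2.2173


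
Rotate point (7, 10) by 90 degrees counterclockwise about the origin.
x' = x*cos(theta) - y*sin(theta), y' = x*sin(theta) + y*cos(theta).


cos(90) = 0, sin(90) = 1
x' = 7*0 - 10*1 = -10
y' = 7*1 + 10*0 = 7

(-10, 7)


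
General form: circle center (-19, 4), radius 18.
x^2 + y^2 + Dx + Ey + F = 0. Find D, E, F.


(x+ 19)^2 + (y-4)^2 = 18^2
D = -2h = 38, E = -2k = -8
F = h^2+k^2-r^2 = 361+16-324 = 53

D = 38, E = -8, F = 53


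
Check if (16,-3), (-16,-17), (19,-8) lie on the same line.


16*(-17+ 8) - 16*(-8+ 3) + 19*(-3+ 17)
= -144 + 80 + 266 = 202

No, not collinear (determinant = 202)
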